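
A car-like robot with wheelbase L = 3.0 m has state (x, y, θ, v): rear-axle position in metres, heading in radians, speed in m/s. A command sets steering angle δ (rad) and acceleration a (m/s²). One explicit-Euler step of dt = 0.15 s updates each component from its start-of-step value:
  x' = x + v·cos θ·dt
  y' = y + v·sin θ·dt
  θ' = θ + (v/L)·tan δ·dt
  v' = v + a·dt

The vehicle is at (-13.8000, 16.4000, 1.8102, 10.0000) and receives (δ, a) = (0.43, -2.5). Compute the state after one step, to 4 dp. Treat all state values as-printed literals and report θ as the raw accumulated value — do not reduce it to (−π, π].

(-14.1557, 17.8572, 2.0395, 9.6250)

x' = -13.8000 + 10.0000·cos(1.8102)·0.15 = -14.1557
y' = 16.4000 + 10.0000·sin(1.8102)·0.15 = 17.8572
θ' = 1.8102 + (10.0000/3.0)·tan(0.43)·0.15 = 2.0395
v' = 10.0000 − 2.5000·0.15 = 9.6250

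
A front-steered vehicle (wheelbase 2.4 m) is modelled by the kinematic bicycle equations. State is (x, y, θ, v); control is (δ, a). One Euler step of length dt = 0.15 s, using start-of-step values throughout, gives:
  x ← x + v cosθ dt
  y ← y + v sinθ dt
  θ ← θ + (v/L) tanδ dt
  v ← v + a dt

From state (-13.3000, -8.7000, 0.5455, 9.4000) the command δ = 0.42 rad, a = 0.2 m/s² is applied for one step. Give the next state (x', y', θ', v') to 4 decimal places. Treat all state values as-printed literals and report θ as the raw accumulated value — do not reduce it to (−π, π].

x' = -13.3000 + 9.4000·cos(0.5455)·0.15 = -12.0946
y' = -8.7000 + 9.4000·sin(0.5455)·0.15 = -7.9684
θ' = 0.5455 + (9.4000/2.4)·tan(0.42)·0.15 = 0.8079
v' = 9.4000 + 0.2000·0.15 = 9.4300

(-12.0946, -7.9684, 0.8079, 9.4300)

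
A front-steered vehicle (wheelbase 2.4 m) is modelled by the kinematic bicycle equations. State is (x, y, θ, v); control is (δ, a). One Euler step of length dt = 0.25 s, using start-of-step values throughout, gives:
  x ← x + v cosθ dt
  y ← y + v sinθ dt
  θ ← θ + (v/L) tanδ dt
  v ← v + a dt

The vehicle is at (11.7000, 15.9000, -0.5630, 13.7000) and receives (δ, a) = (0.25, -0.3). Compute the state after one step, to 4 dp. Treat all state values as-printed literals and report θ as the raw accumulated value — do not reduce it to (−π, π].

(14.5964, 14.0720, -0.1986, 13.6250)

x' = 11.7000 + 13.7000·cos(-0.5630)·0.25 = 14.5964
y' = 15.9000 + 13.7000·sin(-0.5630)·0.25 = 14.0720
θ' = -0.5630 + (13.7000/2.4)·tan(0.25)·0.25 = -0.1986
v' = 13.7000 − 0.3000·0.25 = 13.6250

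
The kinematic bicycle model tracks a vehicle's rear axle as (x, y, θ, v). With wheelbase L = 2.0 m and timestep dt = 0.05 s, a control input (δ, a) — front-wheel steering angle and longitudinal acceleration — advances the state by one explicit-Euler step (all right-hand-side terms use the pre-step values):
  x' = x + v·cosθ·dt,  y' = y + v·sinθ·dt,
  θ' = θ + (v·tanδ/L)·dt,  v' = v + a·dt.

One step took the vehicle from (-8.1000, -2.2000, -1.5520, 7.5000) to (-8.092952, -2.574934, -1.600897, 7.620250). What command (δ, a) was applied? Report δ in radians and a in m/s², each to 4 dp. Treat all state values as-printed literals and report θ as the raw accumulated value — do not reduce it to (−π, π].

δ = -0.2551, a = 2.4050

a = (v'−v)/dt = (0.120250)/0.05 = 2.4050
Δθ = θ'−θ = -0.048897;  (v·dt/L) = 7.5000·0.05/2.0 = 0.187500
tan δ = Δθ·L/(v·dt) = -0.260784  →  δ = -0.2551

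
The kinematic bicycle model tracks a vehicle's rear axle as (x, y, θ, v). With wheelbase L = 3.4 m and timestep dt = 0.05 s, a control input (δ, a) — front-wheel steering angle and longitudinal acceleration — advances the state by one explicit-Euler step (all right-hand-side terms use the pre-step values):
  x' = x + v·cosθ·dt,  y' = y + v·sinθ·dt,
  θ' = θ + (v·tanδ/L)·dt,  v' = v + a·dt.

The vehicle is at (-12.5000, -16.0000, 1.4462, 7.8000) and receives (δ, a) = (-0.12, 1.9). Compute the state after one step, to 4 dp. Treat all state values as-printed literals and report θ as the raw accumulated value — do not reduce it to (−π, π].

x' = -12.5000 + 7.8000·cos(1.4462)·0.05 = -12.4515
y' = -16.0000 + 7.8000·sin(1.4462)·0.05 = -15.6130
θ' = 1.4462 + (7.8000/3.4)·tan(-0.12)·0.05 = 1.4324
v' = 7.8000 + 1.9000·0.05 = 7.8950

(-12.4515, -15.6130, 1.4324, 7.8950)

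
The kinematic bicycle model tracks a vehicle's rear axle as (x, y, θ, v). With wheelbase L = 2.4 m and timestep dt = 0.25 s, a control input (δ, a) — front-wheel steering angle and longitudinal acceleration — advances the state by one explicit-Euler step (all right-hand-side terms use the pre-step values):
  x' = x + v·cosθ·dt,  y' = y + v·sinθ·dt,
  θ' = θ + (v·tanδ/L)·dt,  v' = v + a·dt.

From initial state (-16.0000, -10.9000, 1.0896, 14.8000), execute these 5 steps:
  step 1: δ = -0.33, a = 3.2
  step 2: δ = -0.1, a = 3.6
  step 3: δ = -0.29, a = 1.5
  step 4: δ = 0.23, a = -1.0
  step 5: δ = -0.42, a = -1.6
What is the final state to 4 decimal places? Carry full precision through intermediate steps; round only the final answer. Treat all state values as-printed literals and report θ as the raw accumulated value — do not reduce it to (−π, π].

after step 1 (δ=-0.33, a=3.2): (-14.287492, -7.620165, 0.561541, 15.600000)
after step 2 (δ=-0.1, a=3.6): (-10.986393, -5.543450, 0.398497, 16.500000)
after step 3 (δ=-0.29, a=1.5): (-7.184606, -3.942812, -0.114400, 16.875000)
after step 4 (δ=0.23, a=-1.0): (-2.993432, -4.424385, 0.297180, 16.625000)
after step 5 (δ=-0.42, a=-1.6): (0.980633, -3.207330, -0.476181, 16.225000)

(0.9806, -3.2073, -0.4762, 16.2250)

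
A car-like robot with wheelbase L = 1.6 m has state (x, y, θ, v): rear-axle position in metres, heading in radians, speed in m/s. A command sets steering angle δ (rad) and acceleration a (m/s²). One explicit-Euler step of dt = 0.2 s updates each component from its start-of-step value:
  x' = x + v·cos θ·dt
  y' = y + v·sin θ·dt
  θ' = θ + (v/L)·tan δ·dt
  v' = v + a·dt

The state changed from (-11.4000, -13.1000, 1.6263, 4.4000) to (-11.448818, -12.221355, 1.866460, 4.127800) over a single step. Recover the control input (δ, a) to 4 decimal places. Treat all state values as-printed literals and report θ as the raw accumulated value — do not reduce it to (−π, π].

a = (v'−v)/dt = (-0.272200)/0.2 = -1.3610
Δθ = θ'−θ = 0.240160;  (v·dt/L) = 4.4000·0.2/1.6 = 0.550000
tan δ = Δθ·L/(v·dt) = 0.436655  →  δ = 0.4117

δ = 0.4117, a = -1.3610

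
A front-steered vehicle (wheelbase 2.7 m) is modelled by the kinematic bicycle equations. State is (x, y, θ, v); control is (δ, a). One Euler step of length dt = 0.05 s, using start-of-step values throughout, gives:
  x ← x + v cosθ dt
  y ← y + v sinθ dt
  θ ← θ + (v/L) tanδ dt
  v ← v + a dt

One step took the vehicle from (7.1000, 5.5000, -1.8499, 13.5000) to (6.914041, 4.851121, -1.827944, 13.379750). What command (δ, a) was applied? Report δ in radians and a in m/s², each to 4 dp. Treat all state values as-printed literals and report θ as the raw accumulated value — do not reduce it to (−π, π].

δ = 0.0876, a = -2.4050

a = (v'−v)/dt = (-0.120250)/0.05 = -2.4050
Δθ = θ'−θ = 0.021956;  (v·dt/L) = 13.5000·0.05/2.7 = 0.250000
tan δ = Δθ·L/(v·dt) = 0.087824  →  δ = 0.0876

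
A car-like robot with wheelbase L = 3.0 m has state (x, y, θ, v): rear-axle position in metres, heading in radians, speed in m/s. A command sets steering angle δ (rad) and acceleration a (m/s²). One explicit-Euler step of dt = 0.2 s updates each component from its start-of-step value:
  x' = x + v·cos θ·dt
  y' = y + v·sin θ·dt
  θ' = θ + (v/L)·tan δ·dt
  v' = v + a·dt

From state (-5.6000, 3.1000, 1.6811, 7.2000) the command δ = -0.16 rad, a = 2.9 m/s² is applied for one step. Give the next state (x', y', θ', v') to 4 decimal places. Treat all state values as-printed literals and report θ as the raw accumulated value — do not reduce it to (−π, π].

(-5.7585, 4.5312, 1.6036, 7.7800)

x' = -5.6000 + 7.2000·cos(1.6811)·0.2 = -5.7585
y' = 3.1000 + 7.2000·sin(1.6811)·0.2 = 4.5312
θ' = 1.6811 + (7.2000/3.0)·tan(-0.16)·0.2 = 1.6036
v' = 7.2000 + 2.9000·0.2 = 7.7800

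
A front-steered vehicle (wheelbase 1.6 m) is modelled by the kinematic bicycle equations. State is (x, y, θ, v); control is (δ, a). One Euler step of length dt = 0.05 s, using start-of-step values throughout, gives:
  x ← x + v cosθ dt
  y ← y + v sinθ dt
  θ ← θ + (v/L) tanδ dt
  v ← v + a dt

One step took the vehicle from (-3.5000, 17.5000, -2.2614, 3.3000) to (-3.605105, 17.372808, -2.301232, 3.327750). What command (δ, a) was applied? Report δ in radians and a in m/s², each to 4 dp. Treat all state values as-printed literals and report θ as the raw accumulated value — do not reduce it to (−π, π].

δ = -0.3686, a = 0.5550

a = (v'−v)/dt = (0.027750)/0.05 = 0.5550
Δθ = θ'−θ = -0.039832;  (v·dt/L) = 3.3000·0.05/1.6 = 0.103125
tan δ = Δθ·L/(v·dt) = -0.386250  →  δ = -0.3686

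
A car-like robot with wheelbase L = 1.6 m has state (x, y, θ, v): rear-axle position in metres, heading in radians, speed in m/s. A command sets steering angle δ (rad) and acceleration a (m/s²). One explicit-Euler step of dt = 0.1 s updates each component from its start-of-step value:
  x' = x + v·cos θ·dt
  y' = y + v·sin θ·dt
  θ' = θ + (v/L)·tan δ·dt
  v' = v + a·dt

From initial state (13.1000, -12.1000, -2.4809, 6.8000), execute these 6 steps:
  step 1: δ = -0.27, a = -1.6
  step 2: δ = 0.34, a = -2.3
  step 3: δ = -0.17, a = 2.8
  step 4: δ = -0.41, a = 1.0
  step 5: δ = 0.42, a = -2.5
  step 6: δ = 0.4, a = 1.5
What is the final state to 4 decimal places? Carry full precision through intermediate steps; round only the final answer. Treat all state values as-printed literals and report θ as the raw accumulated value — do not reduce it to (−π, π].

(9.8128, -14.3312, -2.3399, 6.6900)

after step 1 (δ=-0.27, a=-1.6): (12.563094, -12.517291, -2.598522, 6.640000)
after step 2 (δ=0.34, a=-2.3): (11.994627, -12.860425, -2.451721, 6.410000)
after step 3 (δ=-0.17, a=2.8): (11.500205, -13.268381, -2.520491, 6.690000)
after step 4 (δ=-0.41, a=1.0): (10.956149, -13.657693, -2.702222, 6.790000)
after step 5 (δ=0.42, a=-2.5): (10.341641, -13.946520, -2.512707, 6.540000)
after step 6 (δ=0.4, a=1.5): (9.812762, -14.331231, -2.339891, 6.690000)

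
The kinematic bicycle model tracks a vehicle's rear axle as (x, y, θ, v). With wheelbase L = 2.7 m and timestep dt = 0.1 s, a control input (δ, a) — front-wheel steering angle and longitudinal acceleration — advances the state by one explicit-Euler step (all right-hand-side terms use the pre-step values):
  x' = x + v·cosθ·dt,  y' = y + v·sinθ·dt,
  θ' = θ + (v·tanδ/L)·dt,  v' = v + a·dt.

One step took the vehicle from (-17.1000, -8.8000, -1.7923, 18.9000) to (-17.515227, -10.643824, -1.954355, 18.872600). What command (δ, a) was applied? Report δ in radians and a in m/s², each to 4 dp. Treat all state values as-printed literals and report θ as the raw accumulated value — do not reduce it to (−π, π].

a = (v'−v)/dt = (-0.027400)/0.1 = -0.2740
Δθ = θ'−θ = -0.162055;  (v·dt/L) = 18.9000·0.1/2.7 = 0.700000
tan δ = Δθ·L/(v·dt) = -0.231507  →  δ = -0.2275

δ = -0.2275, a = -0.2740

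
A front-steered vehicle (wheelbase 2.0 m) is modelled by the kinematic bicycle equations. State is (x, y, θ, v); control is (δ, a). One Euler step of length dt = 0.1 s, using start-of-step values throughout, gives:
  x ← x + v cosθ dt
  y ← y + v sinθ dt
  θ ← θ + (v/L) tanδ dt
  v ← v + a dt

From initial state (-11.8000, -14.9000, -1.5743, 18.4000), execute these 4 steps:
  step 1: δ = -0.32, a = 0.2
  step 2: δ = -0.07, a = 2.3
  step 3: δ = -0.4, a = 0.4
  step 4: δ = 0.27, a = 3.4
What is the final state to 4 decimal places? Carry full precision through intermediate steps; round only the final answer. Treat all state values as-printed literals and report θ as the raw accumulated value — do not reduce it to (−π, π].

after step 1 (δ=-0.32, a=0.2): (-11.806447, -16.739989, -1.879178, 18.420000)
after step 2 (δ=-0.07, a=2.3): (-12.365526, -18.495094, -1.943754, 18.650000)
after step 3 (δ=-0.4, a=0.4): (-13.045078, -20.231882, -2.338008, 18.690000)
after step 4 (δ=0.27, a=3.4): (-14.342409, -21.577280, -2.079378, 19.030000)

(-14.3424, -21.5773, -2.0794, 19.0300)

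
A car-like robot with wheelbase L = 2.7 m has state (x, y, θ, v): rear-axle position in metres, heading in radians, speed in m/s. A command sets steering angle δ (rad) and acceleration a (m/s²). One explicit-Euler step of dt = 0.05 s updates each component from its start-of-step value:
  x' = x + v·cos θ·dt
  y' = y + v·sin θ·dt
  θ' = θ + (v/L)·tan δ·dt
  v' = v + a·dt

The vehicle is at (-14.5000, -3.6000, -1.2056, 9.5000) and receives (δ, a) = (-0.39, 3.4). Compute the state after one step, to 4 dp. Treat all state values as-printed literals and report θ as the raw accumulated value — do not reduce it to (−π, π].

x' = -14.5000 + 9.5000·cos(-1.2056)·0.05 = -14.3304
y' = -3.6000 + 9.5000·sin(-1.2056)·0.05 = -4.0437
θ' = -1.2056 + (9.5000/2.7)·tan(-0.39)·0.05 = -1.2779
v' = 9.5000 + 3.4000·0.05 = 9.6700

(-14.3304, -4.0437, -1.2779, 9.6700)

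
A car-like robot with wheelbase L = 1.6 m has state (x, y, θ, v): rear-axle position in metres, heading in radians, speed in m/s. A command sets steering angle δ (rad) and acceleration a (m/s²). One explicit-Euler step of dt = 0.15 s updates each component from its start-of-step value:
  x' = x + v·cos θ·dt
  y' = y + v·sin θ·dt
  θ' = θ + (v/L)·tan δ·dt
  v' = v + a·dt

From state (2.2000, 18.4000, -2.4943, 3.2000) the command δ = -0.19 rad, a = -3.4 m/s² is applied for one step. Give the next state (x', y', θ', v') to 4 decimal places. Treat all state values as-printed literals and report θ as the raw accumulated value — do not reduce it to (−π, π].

(1.8171, 18.1105, -2.5520, 2.6900)

x' = 2.2000 + 3.2000·cos(-2.4943)·0.15 = 1.8171
y' = 18.4000 + 3.2000·sin(-2.4943)·0.15 = 18.1105
θ' = -2.4943 + (3.2000/1.6)·tan(-0.19)·0.15 = -2.5520
v' = 3.2000 − 3.4000·0.15 = 2.6900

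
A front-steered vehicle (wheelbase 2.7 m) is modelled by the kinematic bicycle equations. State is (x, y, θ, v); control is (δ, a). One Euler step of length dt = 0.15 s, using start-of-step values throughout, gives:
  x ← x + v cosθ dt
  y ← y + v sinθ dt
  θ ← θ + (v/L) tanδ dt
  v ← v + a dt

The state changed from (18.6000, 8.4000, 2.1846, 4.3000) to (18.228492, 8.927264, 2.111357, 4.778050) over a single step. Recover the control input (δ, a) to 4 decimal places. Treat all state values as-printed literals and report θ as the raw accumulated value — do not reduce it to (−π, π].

δ = -0.2975, a = 3.1870

a = (v'−v)/dt = (0.478050)/0.15 = 3.1870
Δθ = θ'−θ = -0.073243;  (v·dt/L) = 4.3000·0.15/2.7 = 0.238889
tan δ = Δθ·L/(v·dt) = -0.306599  →  δ = -0.2975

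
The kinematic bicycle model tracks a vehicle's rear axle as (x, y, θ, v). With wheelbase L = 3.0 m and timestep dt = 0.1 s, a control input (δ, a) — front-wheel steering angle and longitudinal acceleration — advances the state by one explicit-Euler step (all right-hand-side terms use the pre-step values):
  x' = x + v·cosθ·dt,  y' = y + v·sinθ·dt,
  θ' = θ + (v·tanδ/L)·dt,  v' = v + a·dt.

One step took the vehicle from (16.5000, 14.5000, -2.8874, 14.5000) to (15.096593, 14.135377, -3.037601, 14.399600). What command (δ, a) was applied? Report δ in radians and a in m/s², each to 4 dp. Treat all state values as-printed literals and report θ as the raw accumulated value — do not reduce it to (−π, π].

a = (v'−v)/dt = (-0.100400)/0.1 = -1.0040
Δθ = θ'−θ = -0.150201;  (v·dt/L) = 14.5000·0.1/3.0 = 0.483333
tan δ = Δθ·L/(v·dt) = -0.310761  →  δ = -0.3013

δ = -0.3013, a = -1.0040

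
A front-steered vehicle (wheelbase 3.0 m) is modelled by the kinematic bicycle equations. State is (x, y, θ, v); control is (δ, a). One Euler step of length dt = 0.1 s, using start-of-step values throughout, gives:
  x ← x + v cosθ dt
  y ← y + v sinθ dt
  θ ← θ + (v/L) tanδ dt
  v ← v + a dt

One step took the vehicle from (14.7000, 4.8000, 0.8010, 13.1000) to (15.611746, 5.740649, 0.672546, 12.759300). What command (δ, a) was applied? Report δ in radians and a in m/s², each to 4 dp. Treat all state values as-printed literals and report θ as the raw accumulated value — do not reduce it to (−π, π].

δ = -0.2861, a = -3.4070

a = (v'−v)/dt = (-0.340700)/0.1 = -3.4070
Δθ = θ'−θ = -0.128454;  (v·dt/L) = 13.1000·0.1/3.0 = 0.436667
tan δ = Δθ·L/(v·dt) = -0.294169  →  δ = -0.2861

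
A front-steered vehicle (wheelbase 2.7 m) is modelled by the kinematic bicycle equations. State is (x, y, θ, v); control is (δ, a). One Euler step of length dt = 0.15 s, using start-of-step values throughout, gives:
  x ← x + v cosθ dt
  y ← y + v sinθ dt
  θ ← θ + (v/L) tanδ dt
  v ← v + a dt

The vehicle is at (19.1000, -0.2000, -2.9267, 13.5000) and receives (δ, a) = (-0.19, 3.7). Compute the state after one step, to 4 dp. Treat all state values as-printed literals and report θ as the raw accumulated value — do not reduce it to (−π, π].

x' = 19.1000 + 13.5000·cos(-2.9267)·0.15 = 17.1216
y' = -0.2000 + 13.5000·sin(-2.9267)·0.15 = -0.6318
θ' = -2.9267 + (13.5000/2.7)·tan(-0.19)·0.15 = -3.0709
v' = 13.5000 + 3.7000·0.15 = 14.0550

(17.1216, -0.6318, -3.0709, 14.0550)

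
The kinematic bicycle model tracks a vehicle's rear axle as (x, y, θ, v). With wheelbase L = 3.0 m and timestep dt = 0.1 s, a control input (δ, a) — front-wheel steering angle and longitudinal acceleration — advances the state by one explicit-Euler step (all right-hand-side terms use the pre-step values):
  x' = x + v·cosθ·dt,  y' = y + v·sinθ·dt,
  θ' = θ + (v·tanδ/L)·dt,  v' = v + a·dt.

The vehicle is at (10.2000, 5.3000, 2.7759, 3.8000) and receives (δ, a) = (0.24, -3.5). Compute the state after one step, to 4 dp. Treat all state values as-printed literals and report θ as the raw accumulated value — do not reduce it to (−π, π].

x' = 10.2000 + 3.8000·cos(2.7759)·0.1 = 9.8451
y' = 5.3000 + 3.8000·sin(2.7759)·0.1 = 5.4359
θ' = 2.7759 + (3.8000/3.0)·tan(0.24)·0.1 = 2.8069
v' = 3.8000 − 3.5000·0.1 = 3.4500

(9.8451, 5.4359, 2.8069, 3.4500)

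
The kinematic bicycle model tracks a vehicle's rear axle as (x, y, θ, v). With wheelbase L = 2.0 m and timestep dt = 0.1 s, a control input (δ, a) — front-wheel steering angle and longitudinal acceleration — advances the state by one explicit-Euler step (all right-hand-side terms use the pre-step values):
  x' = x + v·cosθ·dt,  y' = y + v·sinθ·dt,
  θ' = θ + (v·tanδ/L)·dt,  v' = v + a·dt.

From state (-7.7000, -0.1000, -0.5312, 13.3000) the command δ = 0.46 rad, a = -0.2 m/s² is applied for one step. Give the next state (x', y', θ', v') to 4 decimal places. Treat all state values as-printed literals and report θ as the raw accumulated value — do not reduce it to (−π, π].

(-6.5533, -0.7737, -0.2017, 13.2800)

x' = -7.7000 + 13.3000·cos(-0.5312)·0.1 = -6.5533
y' = -0.1000 + 13.3000·sin(-0.5312)·0.1 = -0.7737
θ' = -0.5312 + (13.3000/2.0)·tan(0.46)·0.1 = -0.2017
v' = 13.3000 − 0.2000·0.1 = 13.2800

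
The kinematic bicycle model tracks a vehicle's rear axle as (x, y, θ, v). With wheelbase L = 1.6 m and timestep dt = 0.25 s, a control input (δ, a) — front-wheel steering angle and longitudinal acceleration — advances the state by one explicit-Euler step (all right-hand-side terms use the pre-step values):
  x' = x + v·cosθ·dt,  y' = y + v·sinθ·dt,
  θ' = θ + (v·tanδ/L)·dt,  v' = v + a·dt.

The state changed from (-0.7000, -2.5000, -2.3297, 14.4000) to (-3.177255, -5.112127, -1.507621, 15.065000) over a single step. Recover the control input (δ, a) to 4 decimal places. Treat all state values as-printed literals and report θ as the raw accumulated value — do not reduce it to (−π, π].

δ = 0.3503, a = 2.6600

a = (v'−v)/dt = (0.665000)/0.25 = 2.6600
Δθ = θ'−θ = 0.822079;  (v·dt/L) = 14.4000·0.25/1.6 = 2.250000
tan δ = Δθ·L/(v·dt) = 0.365368  →  δ = 0.3503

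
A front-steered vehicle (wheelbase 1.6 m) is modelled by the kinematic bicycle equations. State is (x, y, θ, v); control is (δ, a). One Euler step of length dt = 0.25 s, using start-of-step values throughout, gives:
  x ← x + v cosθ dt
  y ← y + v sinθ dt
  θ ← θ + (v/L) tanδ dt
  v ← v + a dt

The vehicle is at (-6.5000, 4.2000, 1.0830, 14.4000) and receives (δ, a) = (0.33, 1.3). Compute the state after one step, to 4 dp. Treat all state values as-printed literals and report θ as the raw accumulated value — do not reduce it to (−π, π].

(-4.8128, 7.3801, 1.8537, 14.7250)

x' = -6.5000 + 14.4000·cos(1.0830)·0.25 = -4.8128
y' = 4.2000 + 14.4000·sin(1.0830)·0.25 = 7.3801
θ' = 1.0830 + (14.4000/1.6)·tan(0.33)·0.25 = 1.8537
v' = 14.4000 + 1.3000·0.25 = 14.7250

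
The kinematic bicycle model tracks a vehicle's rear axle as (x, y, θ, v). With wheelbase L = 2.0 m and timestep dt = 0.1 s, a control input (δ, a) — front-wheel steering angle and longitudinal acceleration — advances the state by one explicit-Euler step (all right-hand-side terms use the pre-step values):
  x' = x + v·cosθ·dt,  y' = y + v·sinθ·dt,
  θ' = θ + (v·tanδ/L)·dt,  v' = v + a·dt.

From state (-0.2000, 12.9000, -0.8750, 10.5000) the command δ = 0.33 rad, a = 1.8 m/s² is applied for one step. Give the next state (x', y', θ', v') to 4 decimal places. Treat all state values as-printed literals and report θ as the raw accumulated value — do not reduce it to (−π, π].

(0.4730, 12.0941, -0.6952, 10.6800)

x' = -0.2000 + 10.5000·cos(-0.8750)·0.1 = 0.4730
y' = 12.9000 + 10.5000·sin(-0.8750)·0.1 = 12.0941
θ' = -0.8750 + (10.5000/2.0)·tan(0.33)·0.1 = -0.6952
v' = 10.5000 + 1.8000·0.1 = 10.6800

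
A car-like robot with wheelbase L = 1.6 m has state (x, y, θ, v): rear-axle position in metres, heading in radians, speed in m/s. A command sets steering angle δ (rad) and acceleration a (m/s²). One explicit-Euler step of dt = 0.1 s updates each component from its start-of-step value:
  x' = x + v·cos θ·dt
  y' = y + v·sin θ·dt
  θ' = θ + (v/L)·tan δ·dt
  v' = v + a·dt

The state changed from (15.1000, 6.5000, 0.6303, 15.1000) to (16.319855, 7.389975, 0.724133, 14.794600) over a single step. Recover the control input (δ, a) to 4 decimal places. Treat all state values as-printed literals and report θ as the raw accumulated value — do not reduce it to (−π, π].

δ = 0.0991, a = -3.0540

a = (v'−v)/dt = (-0.305400)/0.1 = -3.0540
Δθ = θ'−θ = 0.093833;  (v·dt/L) = 15.1000·0.1/1.6 = 0.943750
tan δ = Δθ·L/(v·dt) = 0.099426  →  δ = 0.0991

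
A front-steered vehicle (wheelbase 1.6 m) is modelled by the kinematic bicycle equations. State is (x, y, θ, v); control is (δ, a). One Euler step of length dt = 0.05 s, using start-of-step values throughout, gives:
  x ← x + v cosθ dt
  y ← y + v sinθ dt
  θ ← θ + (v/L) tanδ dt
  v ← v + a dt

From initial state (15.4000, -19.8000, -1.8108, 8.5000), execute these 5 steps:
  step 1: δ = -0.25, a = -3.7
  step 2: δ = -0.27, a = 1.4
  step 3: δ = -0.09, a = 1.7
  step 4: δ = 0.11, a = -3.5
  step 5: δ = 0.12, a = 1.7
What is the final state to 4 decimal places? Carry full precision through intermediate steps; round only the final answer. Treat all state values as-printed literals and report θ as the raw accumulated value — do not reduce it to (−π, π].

(14.6998, -21.7740, -1.9137, 8.3800)

after step 1 (δ=-0.25, a=-3.7): (15.298975, -20.212818, -1.878625, 8.315000)
after step 2 (δ=-0.27, a=1.4): (15.173007, -20.609025, -1.950539, 8.385000)
after step 3 (δ=-0.09, a=1.7): (15.017598, -20.998408, -1.974186, 8.470000)
after step 4 (δ=0.11, a=-3.5): (14.851359, -21.387916, -1.944952, 8.295000)
after step 5 (δ=0.12, a=1.7): (14.699773, -21.773972, -1.913696, 8.380000)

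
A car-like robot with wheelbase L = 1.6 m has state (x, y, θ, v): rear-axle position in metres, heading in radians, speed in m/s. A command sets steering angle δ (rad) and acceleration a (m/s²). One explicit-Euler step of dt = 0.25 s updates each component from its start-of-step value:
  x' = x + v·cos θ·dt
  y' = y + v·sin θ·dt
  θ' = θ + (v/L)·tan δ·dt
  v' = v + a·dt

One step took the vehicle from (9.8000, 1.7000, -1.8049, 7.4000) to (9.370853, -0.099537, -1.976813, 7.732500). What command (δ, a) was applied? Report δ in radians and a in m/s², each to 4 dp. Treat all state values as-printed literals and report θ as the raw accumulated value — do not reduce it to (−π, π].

δ = -0.1476, a = 1.3300

a = (v'−v)/dt = (0.332500)/0.25 = 1.3300
Δθ = θ'−θ = -0.171913;  (v·dt/L) = 7.4000·0.25/1.6 = 1.156250
tan δ = Δθ·L/(v·dt) = -0.148682  →  δ = -0.1476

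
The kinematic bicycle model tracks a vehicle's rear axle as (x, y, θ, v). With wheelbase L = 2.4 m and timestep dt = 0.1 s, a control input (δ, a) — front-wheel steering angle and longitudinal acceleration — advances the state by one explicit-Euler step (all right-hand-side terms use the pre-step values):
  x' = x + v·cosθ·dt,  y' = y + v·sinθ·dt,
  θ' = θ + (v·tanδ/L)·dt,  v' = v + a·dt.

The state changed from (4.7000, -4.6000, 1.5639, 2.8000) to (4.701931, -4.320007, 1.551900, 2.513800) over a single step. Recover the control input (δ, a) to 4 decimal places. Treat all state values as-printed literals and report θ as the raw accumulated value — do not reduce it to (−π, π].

δ = -0.1025, a = -2.8620

a = (v'−v)/dt = (-0.286200)/0.1 = -2.8620
Δθ = θ'−θ = -0.012000;  (v·dt/L) = 2.8000·0.1/2.4 = 0.116667
tan δ = Δθ·L/(v·dt) = -0.102857  →  δ = -0.1025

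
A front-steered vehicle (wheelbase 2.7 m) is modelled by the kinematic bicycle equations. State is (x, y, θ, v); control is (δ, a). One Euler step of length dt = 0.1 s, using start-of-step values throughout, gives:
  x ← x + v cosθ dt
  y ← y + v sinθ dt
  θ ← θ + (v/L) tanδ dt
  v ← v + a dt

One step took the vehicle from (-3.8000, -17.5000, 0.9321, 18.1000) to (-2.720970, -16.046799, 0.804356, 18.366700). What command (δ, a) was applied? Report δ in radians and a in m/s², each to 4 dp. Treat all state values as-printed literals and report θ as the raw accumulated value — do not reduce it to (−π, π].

δ = -0.1883, a = 2.6670

a = (v'−v)/dt = (0.266700)/0.1 = 2.6670
Δθ = θ'−θ = -0.127744;  (v·dt/L) = 18.1000·0.1/2.7 = 0.670370
tan δ = Δθ·L/(v·dt) = -0.190557  →  δ = -0.1883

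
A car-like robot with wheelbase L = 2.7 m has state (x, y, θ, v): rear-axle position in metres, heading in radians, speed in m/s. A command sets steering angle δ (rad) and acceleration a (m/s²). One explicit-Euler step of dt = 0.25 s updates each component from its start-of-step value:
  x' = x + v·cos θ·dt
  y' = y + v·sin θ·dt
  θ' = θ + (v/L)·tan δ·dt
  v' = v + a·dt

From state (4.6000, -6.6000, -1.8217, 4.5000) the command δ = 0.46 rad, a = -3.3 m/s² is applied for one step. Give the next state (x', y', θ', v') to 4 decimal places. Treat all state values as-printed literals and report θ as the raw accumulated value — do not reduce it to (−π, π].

(4.3207, -7.6898, -1.6153, 3.6750)

x' = 4.6000 + 4.5000·cos(-1.8217)·0.25 = 4.3207
y' = -6.6000 + 4.5000·sin(-1.8217)·0.25 = -7.6898
θ' = -1.8217 + (4.5000/2.7)·tan(0.46)·0.25 = -1.6153
v' = 4.5000 − 3.3000·0.25 = 3.6750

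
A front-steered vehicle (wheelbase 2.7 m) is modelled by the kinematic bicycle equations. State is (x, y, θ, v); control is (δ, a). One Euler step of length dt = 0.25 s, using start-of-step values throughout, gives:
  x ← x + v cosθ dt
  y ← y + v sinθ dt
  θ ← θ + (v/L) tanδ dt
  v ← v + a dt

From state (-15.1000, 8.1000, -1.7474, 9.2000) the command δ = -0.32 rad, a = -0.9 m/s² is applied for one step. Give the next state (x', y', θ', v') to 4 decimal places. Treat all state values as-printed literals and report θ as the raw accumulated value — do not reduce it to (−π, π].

(-15.5041, 5.8358, -2.0297, 8.9750)

x' = -15.1000 + 9.2000·cos(-1.7474)·0.25 = -15.5041
y' = 8.1000 + 9.2000·sin(-1.7474)·0.25 = 5.8358
θ' = -1.7474 + (9.2000/2.7)·tan(-0.32)·0.25 = -2.0297
v' = 9.2000 − 0.9000·0.25 = 8.9750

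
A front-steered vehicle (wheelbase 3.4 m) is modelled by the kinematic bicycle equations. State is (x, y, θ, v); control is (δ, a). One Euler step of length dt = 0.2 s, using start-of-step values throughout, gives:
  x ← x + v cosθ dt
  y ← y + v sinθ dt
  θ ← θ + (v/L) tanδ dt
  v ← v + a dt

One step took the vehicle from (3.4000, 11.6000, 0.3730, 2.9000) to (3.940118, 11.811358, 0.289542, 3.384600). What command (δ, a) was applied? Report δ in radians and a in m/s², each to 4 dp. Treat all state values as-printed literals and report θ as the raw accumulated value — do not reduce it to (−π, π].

δ = -0.4550, a = 2.4230

a = (v'−v)/dt = (0.484600)/0.2 = 2.4230
Δθ = θ'−θ = -0.083458;  (v·dt/L) = 2.9000·0.2/3.4 = 0.170588
tan δ = Δθ·L/(v·dt) = -0.489237  →  δ = -0.4550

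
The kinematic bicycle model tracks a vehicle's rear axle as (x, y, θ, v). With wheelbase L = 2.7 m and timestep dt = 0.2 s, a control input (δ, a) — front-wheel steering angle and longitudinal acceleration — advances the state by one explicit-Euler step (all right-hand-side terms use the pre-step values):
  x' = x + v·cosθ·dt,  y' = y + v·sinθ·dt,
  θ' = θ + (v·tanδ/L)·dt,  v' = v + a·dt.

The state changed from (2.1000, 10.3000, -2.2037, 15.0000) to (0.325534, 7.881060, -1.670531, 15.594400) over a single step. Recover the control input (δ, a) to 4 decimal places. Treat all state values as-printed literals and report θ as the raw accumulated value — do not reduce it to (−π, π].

δ = 0.4474, a = 2.9720

a = (v'−v)/dt = (0.594400)/0.2 = 2.9720
Δθ = θ'−θ = 0.533169;  (v·dt/L) = 15.0000·0.2/2.7 = 1.111111
tan δ = Δθ·L/(v·dt) = 0.479852  →  δ = 0.4474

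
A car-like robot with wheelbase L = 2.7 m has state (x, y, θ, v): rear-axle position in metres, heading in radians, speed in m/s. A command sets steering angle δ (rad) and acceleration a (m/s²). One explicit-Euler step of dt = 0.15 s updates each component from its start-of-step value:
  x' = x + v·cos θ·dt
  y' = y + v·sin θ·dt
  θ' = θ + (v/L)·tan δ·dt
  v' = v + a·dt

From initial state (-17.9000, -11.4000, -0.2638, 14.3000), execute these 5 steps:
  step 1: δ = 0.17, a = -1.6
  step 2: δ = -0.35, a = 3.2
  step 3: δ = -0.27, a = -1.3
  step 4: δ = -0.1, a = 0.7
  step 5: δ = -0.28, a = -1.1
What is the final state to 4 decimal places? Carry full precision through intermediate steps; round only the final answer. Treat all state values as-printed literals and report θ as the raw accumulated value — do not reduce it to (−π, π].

(-8.3733, -15.8029, -0.9469, 14.2850)

after step 1 (δ=0.17, a=-1.6): (-15.829204, -11.959311, -0.127428, 14.060000)
after step 2 (δ=-0.35, a=3.2): (-13.737304, -12.227330, -0.412556, 14.540000)
after step 3 (δ=-0.27, a=-1.3): (-11.739292, -13.101807, -0.636115, 14.345000)
after step 4 (δ=-0.1, a=0.7): (-10.008403, -14.380107, -0.716076, 14.450000)
after step 5 (δ=-0.28, a=-1.1): (-8.373269, -15.802919, -0.946918, 14.285000)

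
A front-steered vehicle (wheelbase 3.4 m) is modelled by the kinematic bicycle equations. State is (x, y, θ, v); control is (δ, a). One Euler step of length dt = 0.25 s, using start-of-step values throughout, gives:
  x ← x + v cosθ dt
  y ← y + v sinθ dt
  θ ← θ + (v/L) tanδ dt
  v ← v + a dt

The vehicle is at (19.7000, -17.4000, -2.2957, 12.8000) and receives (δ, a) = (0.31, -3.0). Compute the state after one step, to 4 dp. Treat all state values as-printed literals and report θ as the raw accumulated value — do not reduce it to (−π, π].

(17.5782, -19.7954, -1.9942, 12.0500)

x' = 19.7000 + 12.8000·cos(-2.2957)·0.25 = 17.5782
y' = -17.4000 + 12.8000·sin(-2.2957)·0.25 = -19.7954
θ' = -2.2957 + (12.8000/3.4)·tan(0.31)·0.25 = -1.9942
v' = 12.8000 − 3.0000·0.25 = 12.0500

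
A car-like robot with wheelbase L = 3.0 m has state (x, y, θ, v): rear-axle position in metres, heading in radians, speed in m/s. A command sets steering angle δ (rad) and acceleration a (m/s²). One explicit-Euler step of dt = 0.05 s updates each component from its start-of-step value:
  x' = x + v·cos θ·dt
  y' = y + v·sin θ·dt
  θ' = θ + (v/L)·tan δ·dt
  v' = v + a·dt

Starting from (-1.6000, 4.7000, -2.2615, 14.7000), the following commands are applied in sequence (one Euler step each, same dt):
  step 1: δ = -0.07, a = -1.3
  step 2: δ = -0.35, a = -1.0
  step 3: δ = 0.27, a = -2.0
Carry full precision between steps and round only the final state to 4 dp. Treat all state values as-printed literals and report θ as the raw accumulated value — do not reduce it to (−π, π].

after step 1 (δ=-0.07, a=-1.3): (-2.068254, 4.133464, -2.278678, 14.635000)
after step 2 (δ=-0.35, a=-1.0): (-2.544056, 3.577523, -2.367715, 14.585000)
after step 3 (δ=0.27, a=-2.0): (-3.065620, 3.067840, -2.300439, 14.485000)

(-3.0656, 3.0678, -2.3004, 14.4850)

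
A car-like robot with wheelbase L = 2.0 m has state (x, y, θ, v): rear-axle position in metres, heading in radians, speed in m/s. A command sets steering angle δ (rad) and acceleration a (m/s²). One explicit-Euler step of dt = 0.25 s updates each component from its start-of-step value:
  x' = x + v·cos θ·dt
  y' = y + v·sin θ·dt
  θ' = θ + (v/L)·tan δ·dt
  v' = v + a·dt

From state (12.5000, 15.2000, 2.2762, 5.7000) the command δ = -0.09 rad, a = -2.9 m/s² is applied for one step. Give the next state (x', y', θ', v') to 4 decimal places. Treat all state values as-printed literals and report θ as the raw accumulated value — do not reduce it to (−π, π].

x' = 12.5000 + 5.7000·cos(2.2762)·0.25 = 11.5761
y' = 15.2000 + 5.7000·sin(2.2762)·0.25 = 16.2849
θ' = 2.2762 + (5.7000/2.0)·tan(-0.09)·0.25 = 2.2119
v' = 5.7000 − 2.9000·0.25 = 4.9750

(11.5761, 16.2849, 2.2119, 4.9750)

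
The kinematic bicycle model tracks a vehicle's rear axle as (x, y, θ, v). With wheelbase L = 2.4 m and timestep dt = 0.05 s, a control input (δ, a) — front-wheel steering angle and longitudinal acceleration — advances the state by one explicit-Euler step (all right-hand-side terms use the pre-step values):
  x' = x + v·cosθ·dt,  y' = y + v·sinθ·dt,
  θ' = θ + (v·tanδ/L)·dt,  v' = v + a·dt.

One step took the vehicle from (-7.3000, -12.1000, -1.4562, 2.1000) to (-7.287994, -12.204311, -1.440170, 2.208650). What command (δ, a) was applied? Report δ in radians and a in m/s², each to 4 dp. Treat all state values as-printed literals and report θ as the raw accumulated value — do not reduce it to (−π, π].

a = (v'−v)/dt = (0.108650)/0.05 = 2.1730
Δθ = θ'−θ = 0.016030;  (v·dt/L) = 2.1000·0.05/2.4 = 0.043750
tan δ = Δθ·L/(v·dt) = 0.366400  →  δ = 0.3512

δ = 0.3512, a = 2.1730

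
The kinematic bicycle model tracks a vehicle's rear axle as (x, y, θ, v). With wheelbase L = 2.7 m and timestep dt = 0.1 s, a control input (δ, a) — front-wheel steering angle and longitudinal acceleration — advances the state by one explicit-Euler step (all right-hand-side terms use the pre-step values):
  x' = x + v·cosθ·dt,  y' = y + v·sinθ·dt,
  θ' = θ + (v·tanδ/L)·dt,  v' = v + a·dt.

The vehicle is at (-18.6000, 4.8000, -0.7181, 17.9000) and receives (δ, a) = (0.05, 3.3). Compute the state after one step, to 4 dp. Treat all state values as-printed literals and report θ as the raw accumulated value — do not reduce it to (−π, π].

(-17.2520, 3.6223, -0.6849, 18.2300)

x' = -18.6000 + 17.9000·cos(-0.7181)·0.1 = -17.2520
y' = 4.8000 + 17.9000·sin(-0.7181)·0.1 = 3.6223
θ' = -0.7181 + (17.9000/2.7)·tan(0.05)·0.1 = -0.6849
v' = 17.9000 + 3.3000·0.1 = 18.2300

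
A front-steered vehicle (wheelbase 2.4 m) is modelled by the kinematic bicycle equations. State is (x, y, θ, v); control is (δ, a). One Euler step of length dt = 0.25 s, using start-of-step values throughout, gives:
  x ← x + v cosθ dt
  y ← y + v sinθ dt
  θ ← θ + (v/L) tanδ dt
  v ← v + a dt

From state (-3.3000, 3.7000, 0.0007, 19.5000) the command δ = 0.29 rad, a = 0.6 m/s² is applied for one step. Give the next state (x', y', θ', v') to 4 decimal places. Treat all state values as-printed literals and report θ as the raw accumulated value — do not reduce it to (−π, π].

x' = -3.3000 + 19.5000·cos(0.0007)·0.25 = 1.5750
y' = 3.7000 + 19.5000·sin(0.0007)·0.25 = 3.7034
θ' = 0.0007 + (19.5000/2.4)·tan(0.29)·0.25 = 0.6069
v' = 19.5000 + 0.6000·0.25 = 19.6500

(1.5750, 3.7034, 0.6069, 19.6500)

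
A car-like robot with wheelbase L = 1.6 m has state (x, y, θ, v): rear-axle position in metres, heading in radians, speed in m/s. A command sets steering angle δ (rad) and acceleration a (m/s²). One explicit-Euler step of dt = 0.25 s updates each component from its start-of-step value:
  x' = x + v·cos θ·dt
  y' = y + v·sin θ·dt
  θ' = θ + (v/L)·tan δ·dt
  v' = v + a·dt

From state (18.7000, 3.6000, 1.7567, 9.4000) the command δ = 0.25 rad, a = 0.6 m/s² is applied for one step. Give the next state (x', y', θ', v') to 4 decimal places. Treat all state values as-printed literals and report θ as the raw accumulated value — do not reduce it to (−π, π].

x' = 18.7000 + 9.4000·cos(1.7567)·0.25 = 18.2656
y' = 3.6000 + 9.4000·sin(1.7567)·0.25 = 5.9095
θ' = 1.7567 + (9.4000/1.6)·tan(0.25)·0.25 = 2.1317
v' = 9.4000 + 0.6000·0.25 = 9.5500

(18.2656, 5.9095, 2.1317, 9.5500)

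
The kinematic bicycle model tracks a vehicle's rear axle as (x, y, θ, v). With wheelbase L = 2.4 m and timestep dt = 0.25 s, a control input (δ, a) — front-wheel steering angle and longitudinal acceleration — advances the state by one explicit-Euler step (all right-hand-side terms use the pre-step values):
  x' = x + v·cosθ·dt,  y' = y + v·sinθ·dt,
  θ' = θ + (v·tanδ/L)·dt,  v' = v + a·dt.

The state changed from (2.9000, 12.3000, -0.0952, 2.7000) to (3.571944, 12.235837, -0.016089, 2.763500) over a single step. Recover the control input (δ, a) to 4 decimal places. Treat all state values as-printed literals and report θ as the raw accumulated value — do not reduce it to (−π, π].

a = (v'−v)/dt = (0.063500)/0.25 = 0.2540
Δθ = θ'−θ = 0.079111;  (v·dt/L) = 2.7000·0.25/2.4 = 0.281250
tan δ = Δθ·L/(v·dt) = 0.281284  →  δ = 0.2742

δ = 0.2742, a = 0.2540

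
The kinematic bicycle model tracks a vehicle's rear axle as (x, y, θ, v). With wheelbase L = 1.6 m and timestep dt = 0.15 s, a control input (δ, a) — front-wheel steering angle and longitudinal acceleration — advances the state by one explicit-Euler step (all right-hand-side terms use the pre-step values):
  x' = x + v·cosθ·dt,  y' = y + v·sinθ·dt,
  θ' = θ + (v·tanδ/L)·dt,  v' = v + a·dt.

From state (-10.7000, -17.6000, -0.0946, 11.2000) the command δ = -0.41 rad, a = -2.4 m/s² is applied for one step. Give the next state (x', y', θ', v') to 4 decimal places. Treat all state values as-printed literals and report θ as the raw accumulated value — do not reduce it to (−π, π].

(-9.0275, -17.7587, -0.5510, 10.8400)

x' = -10.7000 + 11.2000·cos(-0.0946)·0.15 = -9.0275
y' = -17.6000 + 11.2000·sin(-0.0946)·0.15 = -17.7587
θ' = -0.0946 + (11.2000/1.6)·tan(-0.41)·0.15 = -0.5510
v' = 11.2000 − 2.4000·0.15 = 10.8400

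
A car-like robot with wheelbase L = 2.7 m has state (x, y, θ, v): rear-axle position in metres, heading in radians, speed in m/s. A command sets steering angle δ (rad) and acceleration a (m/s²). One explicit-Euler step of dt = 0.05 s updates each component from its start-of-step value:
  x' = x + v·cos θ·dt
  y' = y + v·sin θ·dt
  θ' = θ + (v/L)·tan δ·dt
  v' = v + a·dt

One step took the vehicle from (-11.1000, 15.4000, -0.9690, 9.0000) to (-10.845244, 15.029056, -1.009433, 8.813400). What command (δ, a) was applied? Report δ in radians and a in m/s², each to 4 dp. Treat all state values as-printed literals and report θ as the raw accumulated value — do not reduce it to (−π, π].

a = (v'−v)/dt = (-0.186600)/0.05 = -3.7320
Δθ = θ'−θ = -0.040433;  (v·dt/L) = 9.0000·0.05/2.7 = 0.166667
tan δ = Δθ·L/(v·dt) = -0.242598  →  δ = -0.2380

δ = -0.2380, a = -3.7320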